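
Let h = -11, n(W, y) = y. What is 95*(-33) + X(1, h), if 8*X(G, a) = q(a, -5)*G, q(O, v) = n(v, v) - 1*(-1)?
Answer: -6271/2 ≈ -3135.5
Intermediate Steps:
q(O, v) = 1 + v (q(O, v) = v - 1*(-1) = v + 1 = 1 + v)
X(G, a) = -G/2 (X(G, a) = ((1 - 5)*G)/8 = (-4*G)/8 = -G/2)
95*(-33) + X(1, h) = 95*(-33) - ½*1 = -3135 - ½ = -6271/2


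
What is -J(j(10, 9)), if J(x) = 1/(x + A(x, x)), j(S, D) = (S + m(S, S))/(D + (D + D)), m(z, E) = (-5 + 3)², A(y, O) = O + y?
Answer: -9/14 ≈ -0.64286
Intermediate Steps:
m(z, E) = 4 (m(z, E) = (-2)² = 4)
j(S, D) = (4 + S)/(3*D) (j(S, D) = (S + 4)/(D + (D + D)) = (4 + S)/(D + 2*D) = (4 + S)/((3*D)) = (4 + S)*(1/(3*D)) = (4 + S)/(3*D))
J(x) = 1/(3*x) (J(x) = 1/(x + (x + x)) = 1/(x + 2*x) = 1/(3*x))
-J(j(10, 9)) = -1/(3*((⅓)*(4 + 10)/9)) = -1/(3*((⅓)*(⅑)*14)) = -1/(3*14/27) = -27/(3*14) = -1*9/14 = -9/14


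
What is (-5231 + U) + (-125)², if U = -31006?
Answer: -20612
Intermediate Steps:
(-5231 + U) + (-125)² = (-5231 - 31006) + (-125)² = -36237 + 15625 = -20612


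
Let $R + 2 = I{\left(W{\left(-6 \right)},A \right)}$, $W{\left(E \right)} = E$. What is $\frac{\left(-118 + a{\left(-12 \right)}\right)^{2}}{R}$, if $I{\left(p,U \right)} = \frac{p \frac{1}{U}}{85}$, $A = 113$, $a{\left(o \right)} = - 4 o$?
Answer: $- \frac{11766125}{4804} \approx -2449.2$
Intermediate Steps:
$I{\left(p,U \right)} = \frac{p}{85 U}$ ($I{\left(p,U \right)} = \frac{p}{U} \frac{1}{85} = \frac{p}{85 U}$)
$R = - \frac{19216}{9605}$ ($R = -2 + \frac{1}{85} \left(-6\right) \frac{1}{113} = -2 - \frac{6}{9605} = - \frac{19216}{9605} \approx -2.0006$)
$\frac{\left(-118 + a{\left(-12 \right)}\right)^{2}}{R} = \frac{\left(-118 - -48\right)^{2}}{- \frac{19216}{9605}} = \left(-118 + 48\right)^{2} \left(- \frac{9605}{19216}\right) = \left(-70\right)^{2} \left(- \frac{9605}{19216}\right) = 4900 \left(- \frac{9605}{19216}\right) = - \frac{11766125}{4804}$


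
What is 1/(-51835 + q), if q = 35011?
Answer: -1/16824 ≈ -5.9439e-5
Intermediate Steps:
1/(-51835 + q) = 1/(-51835 + 35011) = 1/(-16824) = -1/16824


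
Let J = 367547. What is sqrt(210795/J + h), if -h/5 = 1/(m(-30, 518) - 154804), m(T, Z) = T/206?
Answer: sqrt(19698686483948876377678730)/5860473329369 ≈ 0.75733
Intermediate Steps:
m(T, Z) = T/206 (m(T, Z) = T*(1/206) = T/206)
h = 515/15944827 (h = -5/((1/206)*(-30) - 154804) = -5/(-15/103 - 154804) = -5/(-15944827/103) = -5*(-103/15944827) = 515/15944827 ≈ 3.2299e-5)
sqrt(210795/J + h) = sqrt(210795/367547 + 515/15944827) = sqrt(3361279094170/5860473329369) = sqrt(19698686483948876377678730)/5860473329369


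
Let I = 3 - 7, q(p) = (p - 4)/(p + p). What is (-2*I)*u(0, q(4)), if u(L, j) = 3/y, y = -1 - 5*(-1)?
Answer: 6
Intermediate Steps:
y = 4 (y = -1 + 5 = 4)
q(p) = (-4 + p)/(2*p) (q(p) = (-4 + p)/((2*p)) = (-4 + p)*(1/(2*p)) = (-4 + p)/(2*p))
u(L, j) = ¾ (u(L, j) = 3/4 = 3*(¼) = ¾)
I = -4
(-2*I)*u(0, q(4)) = -2*(-4)*(¾) = 8*(¾) = 6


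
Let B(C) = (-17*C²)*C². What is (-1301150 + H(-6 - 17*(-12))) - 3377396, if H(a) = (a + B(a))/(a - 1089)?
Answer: 221814412/9 ≈ 2.4646e+7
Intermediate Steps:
B(C) = -17*C⁴
H(a) = (a - 17*a⁴)/(-1089 + a) (H(a) = (a - 17*a⁴)/(a - 1089) = (a - 17*a⁴)/(-1089 + a))
(-1301150 + H(-6 - 17*(-12))) - 3377396 = (-1301150 + ((-6 - 17*(-12)) - 17*(-6 - 17*(-12))⁴)/(-1089 + (-6 - 17*(-12)))) - 3377396 = (-1301150 + ((-6 + 204) - 17*(-6 + 204)⁴)/(-1089 + (-6 + 204))) - 3377396 = (-1301150 + (198 - 17*198⁴)/(-1089 + 198)) - 3377396 = (-1301150 + (198 - 17*1536953616)/(-891)) - 3377396 = (-1301150 - (198 - 26128211472)/891) - 3377396 = (-1301150 - 1/891*(-26128211274)) - 3377396 = (-1301150 + 263921326/9) - 3377396 = 252210976/9 - 3377396 = 221814412/9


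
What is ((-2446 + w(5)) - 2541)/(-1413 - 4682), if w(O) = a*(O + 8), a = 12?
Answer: 4831/6095 ≈ 0.79262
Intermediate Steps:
w(O) = 96 + 12*O (w(O) = 12*(O + 8) = 12*(8 + O) = 96 + 12*O)
((-2446 + w(5)) - 2541)/(-1413 - 4682) = ((-2446 + (96 + 12*5)) - 2541)/(-1413 - 4682) = ((-2446 + (96 + 60)) - 2541)/(-6095) = ((-2446 + 156) - 2541)*(-1/6095) = (-2290 - 2541)*(-1/6095) = -4831*(-1/6095) = 4831/6095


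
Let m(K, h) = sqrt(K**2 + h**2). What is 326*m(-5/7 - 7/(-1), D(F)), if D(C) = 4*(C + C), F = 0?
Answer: 14344/7 ≈ 2049.1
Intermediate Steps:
D(C) = 8*C (D(C) = 4*(2*C) = 8*C)
326*m(-5/7 - 7/(-1), D(F)) = 326*sqrt((-5/7 - 7/(-1))**2 + (8*0)**2) = 326*sqrt((-5*1/7 - 7*(-1))**2 + 0**2) = 326*sqrt((-5/7 + 7)**2 + 0) = 326*sqrt((44/7)**2 + 0) = 326*sqrt(1936/49 + 0) = 326*sqrt(1936/49) = 326*(44/7) = 14344/7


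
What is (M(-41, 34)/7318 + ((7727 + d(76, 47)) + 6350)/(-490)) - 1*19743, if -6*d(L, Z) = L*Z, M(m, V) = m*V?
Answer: -21268255847/1075746 ≈ -19771.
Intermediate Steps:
M(m, V) = V*m
d(L, Z) = -L*Z/6
(M(-41, 34)/7318 + ((7727 + d(76, 47)) + 6350)/(-490)) - 1*19743 = ((34*(-41))/7318 + ((7727 - ⅙*76*47) + 6350)/(-490)) - 1*19743 = (-1394*1/7318 + ((7727 - 1786/3) + 6350)*(-1/490)) - 19743 = (-697/3659 + (21395/3 + 6350)*(-1/490)) - 19743 = (-697/3659 + (40445/3)*(-1/490)) - 19743 = (-697/3659 - 8089/294) - 19743 = -29802569/1075746 - 19743 = -21268255847/1075746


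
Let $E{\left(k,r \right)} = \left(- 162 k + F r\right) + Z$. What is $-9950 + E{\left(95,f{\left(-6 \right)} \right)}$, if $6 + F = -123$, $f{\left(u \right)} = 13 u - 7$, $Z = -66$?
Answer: $-14441$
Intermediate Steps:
$f{\left(u \right)} = -7 + 13 u$
$F = -129$ ($F = -6 - 123 = -129$)
$E{\left(k,r \right)} = -66 - 162 k - 129 r$ ($E{\left(k,r \right)} = \left(- 162 k - 129 r\right) - 66 = -66 - 162 k - 129 r$)
$-9950 + E{\left(95,f{\left(-6 \right)} \right)} = -9950 - \left(15456 + 129 \left(-7 + 13 \left(-6\right)\right)\right) = -9950 - \left(15456 + 129 \left(-7 - 78\right)\right) = -9950 - 4491 = -14441$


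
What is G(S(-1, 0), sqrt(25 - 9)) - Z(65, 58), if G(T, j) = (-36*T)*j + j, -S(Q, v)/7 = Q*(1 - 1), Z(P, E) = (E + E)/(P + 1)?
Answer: 74/33 ≈ 2.2424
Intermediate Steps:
Z(P, E) = 2*E/(1 + P) (Z(P, E) = (2*E)/(1 + P) = 2*E/(1 + P))
S(Q, v) = 0 (S(Q, v) = -7*Q*(1 - 1) = -7*Q*0 = -7*0 = 0)
G(T, j) = j - 36*T*j (G(T, j) = -36*T*j + j = j - 36*T*j)
G(S(-1, 0), sqrt(25 - 9)) - Z(65, 58) = sqrt(25 - 9)*(1 - 36*0) - 2*58/(1 + 65) = sqrt(16)*(1 + 0) - 2*58/66 = 4*1 - 2*58/66 = 4 - 1*58/33 = 4 - 58/33 = 74/33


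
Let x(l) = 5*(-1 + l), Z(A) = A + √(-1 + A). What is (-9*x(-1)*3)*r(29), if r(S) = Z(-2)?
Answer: -540 + 270*I*√3 ≈ -540.0 + 467.65*I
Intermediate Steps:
x(l) = -5 + 5*l
r(S) = -2 + I*√3 (r(S) = -2 + √(-1 - 2) = -2 + √(-3) = -2 + I*√3)
(-9*x(-1)*3)*r(29) = (-9*(-5 + 5*(-1))*3)*(-2 + I*√3) = (-9*(-5 - 5)*3)*(-2 + I*√3) = (-9*(-10)*3)*(-2 + I*√3) = (90*3)*(-2 + I*√3) = 270*(-2 + I*√3) = -540 + 270*I*√3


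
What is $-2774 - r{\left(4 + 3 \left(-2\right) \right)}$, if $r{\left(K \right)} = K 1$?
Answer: $-2772$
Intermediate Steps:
$r{\left(K \right)} = K$
$-2774 - r{\left(4 + 3 \left(-2\right) \right)} = -2774 - \left(4 + 3 \left(-2\right)\right) = -2774 - \left(4 - 6\right) = -2774 - -2 = -2774 + 2 = -2772$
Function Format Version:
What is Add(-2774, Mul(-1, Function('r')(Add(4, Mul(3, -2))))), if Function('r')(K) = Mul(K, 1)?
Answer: -2772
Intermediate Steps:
Function('r')(K) = K
Add(-2774, Mul(-1, Function('r')(Add(4, Mul(3, -2))))) = Add(-2774, Mul(-1, Add(4, Mul(3, -2)))) = Add(-2774, Mul(-1, Add(4, -6))) = Add(-2774, Mul(-1, -2)) = Add(-2774, 2) = -2772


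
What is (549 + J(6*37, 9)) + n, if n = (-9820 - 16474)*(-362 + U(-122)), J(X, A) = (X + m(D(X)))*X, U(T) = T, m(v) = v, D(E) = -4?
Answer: 12775241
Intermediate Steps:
J(X, A) = X*(-4 + X) (J(X, A) = (X - 4)*X = (-4 + X)*X = X*(-4 + X))
n = 12726296 (n = (-9820 - 16474)*(-362 - 122) = -26294*(-484) = 12726296)
(549 + J(6*37, 9)) + n = (549 + (6*37)*(-4 + 6*37)) + 12726296 = (549 + 222*(-4 + 222)) + 12726296 = (549 + 222*218) + 12726296 = (549 + 48396) + 12726296 = 48945 + 12726296 = 12775241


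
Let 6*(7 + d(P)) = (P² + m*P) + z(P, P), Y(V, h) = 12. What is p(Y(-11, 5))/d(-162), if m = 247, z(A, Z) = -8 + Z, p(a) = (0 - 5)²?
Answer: -75/6991 ≈ -0.010728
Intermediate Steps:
p(a) = 25 (p(a) = (-5)² = 25)
d(P) = -25/3 + P²/6 + 124*P/3 (d(P) = -7 + ((P² + 247*P) + (-8 + P))/6 = -7 + (-8 + P² + 248*P)/6 = -7 + (-4/3 + P²/6 + 124*P/3) = -25/3 + P²/6 + 124*P/3)
p(Y(-11, 5))/d(-162) = 25/(-25/3 + (⅙)*(-162)² + (124/3)*(-162)) = 25/(-25/3 + (⅙)*26244 - 6696) = 25/(-25/3 + 4374 - 6696) = 25/(-6991/3) = 25*(-3/6991) = -75/6991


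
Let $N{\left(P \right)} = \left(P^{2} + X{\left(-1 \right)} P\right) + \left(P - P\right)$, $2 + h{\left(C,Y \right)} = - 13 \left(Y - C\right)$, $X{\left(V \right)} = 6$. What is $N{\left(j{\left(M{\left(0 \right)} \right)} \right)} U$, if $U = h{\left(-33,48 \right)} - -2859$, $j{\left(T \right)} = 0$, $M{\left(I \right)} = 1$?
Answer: $0$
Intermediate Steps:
$h{\left(C,Y \right)} = -2 - 13 Y + 13 C$ ($h{\left(C,Y \right)} = -2 - 13 \left(Y - C\right) = -2 + \left(- 13 Y + 13 C\right) = -2 - 13 Y + 13 C$)
$U = 1804$ ($U = \left(-2 - 624 + 13 \left(-33\right)\right) - -2859 = \left(-2 - 624 - 429\right) + 2859 = -1055 + 2859 = 1804$)
$N{\left(P \right)} = P^{2} + 6 P$ ($N{\left(P \right)} = \left(P^{2} + 6 P\right) + \left(P - P\right) = \left(P^{2} + 6 P\right) + 0 = P^{2} + 6 P$)
$N{\left(j{\left(M{\left(0 \right)} \right)} \right)} U = 0 \left(6 + 0\right) 1804 = 0 \cdot 6 \cdot 1804 = 0 \cdot 1804 = 0$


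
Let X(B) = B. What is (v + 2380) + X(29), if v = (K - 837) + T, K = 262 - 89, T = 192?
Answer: 1937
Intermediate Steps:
K = 173
v = -472 (v = (173 - 837) + 192 = -664 + 192 = -472)
(v + 2380) + X(29) = (-472 + 2380) + 29 = 1908 + 29 = 1937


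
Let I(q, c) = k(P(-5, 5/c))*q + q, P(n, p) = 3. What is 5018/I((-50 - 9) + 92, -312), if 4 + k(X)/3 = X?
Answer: -2509/33 ≈ -76.030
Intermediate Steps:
k(X) = -12 + 3*X
I(q, c) = -2*q (I(q, c) = (-12 + 3*3)*q + q = (-12 + 9)*q + q = -3*q + q = -2*q)
5018/I((-50 - 9) + 92, -312) = 5018/((-2*((-50 - 9) + 92))) = 5018/((-2*(-59 + 92))) = 5018/((-2*33)) = 5018/(-66) = 5018*(-1/66) = -2509/33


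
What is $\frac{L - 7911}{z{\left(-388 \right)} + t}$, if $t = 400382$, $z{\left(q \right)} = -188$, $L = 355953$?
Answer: $\frac{58007}{66699} \approx 0.86968$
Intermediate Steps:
$\frac{L - 7911}{z{\left(-388 \right)} + t} = \frac{355953 - 7911}{-188 + 400382} = \frac{348042}{400194} = 348042 \cdot \frac{1}{400194} = \frac{58007}{66699}$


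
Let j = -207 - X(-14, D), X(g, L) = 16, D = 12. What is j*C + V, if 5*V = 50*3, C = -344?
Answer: 76742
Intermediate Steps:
V = 30 (V = (50*3)/5 = (1/5)*150 = 30)
j = -223 (j = -207 - 1*16 = -207 - 16 = -223)
j*C + V = -223*(-344) + 30 = 76712 + 30 = 76742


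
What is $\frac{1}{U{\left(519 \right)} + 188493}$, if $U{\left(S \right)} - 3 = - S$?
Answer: $\frac{1}{187977} \approx 5.3198 \cdot 10^{-6}$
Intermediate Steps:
$U{\left(S \right)} = 3 - S$
$\frac{1}{U{\left(519 \right)} + 188493} = \frac{1}{\left(3 - 519\right) + 188493} = \frac{1}{-516 + 188493} = \frac{1}{187977}$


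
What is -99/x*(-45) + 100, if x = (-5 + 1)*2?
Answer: -3655/8 ≈ -456.88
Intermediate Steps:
x = -8 (x = -4*2 = -8)
-99/x*(-45) + 100 = -99/(-8)*(-45) + 100 = -99*(-⅛)*(-45) + 100 = (99/8)*(-45) + 100 = -4455/8 + 100 = -3655/8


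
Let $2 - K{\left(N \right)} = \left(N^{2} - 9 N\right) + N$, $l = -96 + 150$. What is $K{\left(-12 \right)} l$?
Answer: $-12852$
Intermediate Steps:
$l = 54$
$K{\left(N \right)} = 2 - N^{2} + 8 N$ ($K{\left(N \right)} = 2 - \left(\left(N^{2} - 9 N\right) + N\right) = 2 - \left(N^{2} - 8 N\right) = 2 - N^{2} + 8 N$)
$K{\left(-12 \right)} l = \left(2 - \left(-12\right)^{2} + 8 \left(-12\right)\right) 54 = \left(2 - 144 - 96\right) 54 = \left(-238\right) 54 = -12852$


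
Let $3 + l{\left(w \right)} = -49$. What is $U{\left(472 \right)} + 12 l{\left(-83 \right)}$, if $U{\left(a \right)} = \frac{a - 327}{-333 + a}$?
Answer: $- \frac{86591}{139} \approx -622.96$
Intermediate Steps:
$l{\left(w \right)} = -52$ ($l{\left(w \right)} = -3 - 49 = -52$)
$U{\left(a \right)} = \frac{-327 + a}{-333 + a}$
$U{\left(472 \right)} + 12 l{\left(-83 \right)} = \frac{-327 + 472}{-333 + 472} + 12 \left(-52\right) = \frac{1}{139} \cdot 145 - 624 = \frac{145}{139} - 624 = - \frac{86591}{139}$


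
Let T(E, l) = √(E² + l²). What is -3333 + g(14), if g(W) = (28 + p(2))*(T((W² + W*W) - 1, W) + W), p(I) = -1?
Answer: -2955 + 27*√153077 ≈ 7608.8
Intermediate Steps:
g(W) = 27*W + 27*√(W² + (-1 + 2*W²)²) (g(W) = (28 - 1)*(√(((W² + W*W) - 1)² + W²) + W) = 27*(√(((W² + W²) - 1)² + W²) + W) = 27*(√((2*W² - 1)² + W²) + W) = 27*(√((-1 + 2*W²)² + W²) + W) = 27*(√(W² + (-1 + 2*W²)²) + W) = 27*(W + √(W² + (-1 + 2*W²)²)) = 27*W + 27*√(W² + (-1 + 2*W²)²))
-3333 + g(14) = -3333 + (27*14 + 27*√(14² + (-1 + 2*14²)²)) = -3333 + (378 + 27*√(196 + (-1 + 2*196)²)) = -3333 + (378 + 27*√(196 + (-1 + 392)²)) = -3333 + (378 + 27*√(196 + 391²)) = -3333 + (378 + 27*√(196 + 152881)) = -3333 + (378 + 27*√153077) = -2955 + 27*√153077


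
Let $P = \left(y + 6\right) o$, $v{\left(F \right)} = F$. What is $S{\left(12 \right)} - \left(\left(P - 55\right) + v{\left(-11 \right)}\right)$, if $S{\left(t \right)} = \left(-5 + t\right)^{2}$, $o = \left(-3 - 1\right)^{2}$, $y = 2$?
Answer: $-13$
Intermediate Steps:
$o = 16$ ($o = \left(-4\right)^{2} = 16$)
$P = 128$ ($P = \left(2 + 6\right) 16 = 8 \cdot 16 = 128$)
$S{\left(12 \right)} - \left(\left(P - 55\right) + v{\left(-11 \right)}\right) = \left(-5 + 12\right)^{2} - \left(\left(128 - 55\right) - 11\right) = 7^{2} - \left(73 - 11\right) = 49 - 62 = -13$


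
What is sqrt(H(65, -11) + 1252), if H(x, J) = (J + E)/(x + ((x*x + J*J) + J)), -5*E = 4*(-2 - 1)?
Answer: sqrt(1514917635)/1100 ≈ 35.384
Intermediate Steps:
E = 12/5 (E = -4*(-2 - 1)/5 = -4*(-3)/5 = -1/5*(-12) = 12/5 ≈ 2.4000)
H(x, J) = (12/5 + J)/(J + x + J**2 + x**2) (H(x, J) = (J + 12/5)/(x + ((x*x + J*J) + J)) = (12/5 + J)/(x + ((x**2 + J**2) + J)) = (12/5 + J)/(x + ((J**2 + x**2) + J)) = (12/5 + J)/(x + (J + J**2 + x**2)) = (12/5 + J)/(J + x + J**2 + x**2))
sqrt(H(65, -11) + 1252) = sqrt((12/5 - 11)/(-11 + 65 + (-11)**2 + 65**2) + 1252) = sqrt(-43/5/(-11 + 65 + 121 + 4225) + 1252) = sqrt(-43/5/4400 + 1252) = sqrt((1/4400)*(-43/5) + 1252) = sqrt(-43/22000 + 1252) = sqrt(27543957/22000) = sqrt(1514917635)/1100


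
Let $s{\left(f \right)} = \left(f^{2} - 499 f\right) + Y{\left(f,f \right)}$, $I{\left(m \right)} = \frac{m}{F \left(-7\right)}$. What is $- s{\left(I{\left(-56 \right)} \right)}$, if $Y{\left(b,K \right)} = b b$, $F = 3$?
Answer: $\frac{11848}{9} \approx 1316.4$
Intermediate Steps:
$Y{\left(b,K \right)} = b^{2}$
$I{\left(m \right)} = - \frac{m}{21}$ ($I{\left(m \right)} = \frac{m}{3 \left(-7\right)} = \frac{m}{-21} = m \left(- \frac{1}{21}\right) = - \frac{m}{21}$)
$s{\left(f \right)} = - 499 f + 2 f^{2}$ ($s{\left(f \right)} = \left(f^{2} - 499 f\right) + f^{2} = - 499 f + 2 f^{2}$)
$- s{\left(I{\left(-56 \right)} \right)} = - \left(- \frac{1}{21}\right) \left(-56\right) \left(-499 + 2 \left(\left(- \frac{1}{21}\right) \left(-56\right)\right)\right) = - \frac{8 \left(-499 + 2 \cdot \frac{8}{3}\right)}{3} = - \frac{8 \left(-499 + \frac{16}{3}\right)}{3} = - \frac{8 \left(-1481\right)}{3 \cdot 3} = \left(-1\right) \left(- \frac{11848}{9}\right) = \frac{11848}{9}$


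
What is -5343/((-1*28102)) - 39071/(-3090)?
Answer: 278620778/21708795 ≈ 12.834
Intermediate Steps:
-5343/((-1*28102)) - 39071/(-3090) = -5343/(-28102) - 39071*(-1/3090) = -5343*(-1/28102) + 39071/3090 = 5343/28102 + 39071/3090 = 278620778/21708795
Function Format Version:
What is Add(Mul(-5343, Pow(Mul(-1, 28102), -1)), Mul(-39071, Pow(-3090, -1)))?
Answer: Rational(278620778, 21708795) ≈ 12.834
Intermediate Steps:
Add(Mul(-5343, Pow(Mul(-1, 28102), -1)), Mul(-39071, Pow(-3090, -1))) = Add(Mul(-5343, Pow(-28102, -1)), Mul(-39071, Rational(-1, 3090))) = Add(Mul(-5343, Rational(-1, 28102)), Rational(39071, 3090)) = Add(Rational(5343, 28102), Rational(39071, 3090)) = Rational(278620778, 21708795)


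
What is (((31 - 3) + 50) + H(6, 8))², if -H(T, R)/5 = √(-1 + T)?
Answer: 6209 - 780*√5 ≈ 4464.9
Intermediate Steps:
H(T, R) = -5*√(-1 + T)
(((31 - 3) + 50) + H(6, 8))² = (((31 - 3) + 50) - 5*√(-1 + 6))² = ((28 + 50) - 5*√5)² = (78 - 5*√5)²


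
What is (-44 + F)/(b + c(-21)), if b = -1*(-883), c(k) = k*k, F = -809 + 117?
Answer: -184/331 ≈ -0.55589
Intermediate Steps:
F = -692
c(k) = k²
b = 883
(-44 + F)/(b + c(-21)) = (-44 - 692)/(883 + (-21)²) = -736/(883 + 441) = -736/1324 = -736*1/1324 = -184/331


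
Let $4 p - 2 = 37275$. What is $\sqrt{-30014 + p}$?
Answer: $\frac{i \sqrt{82779}}{2} \approx 143.86 i$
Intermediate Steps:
$p = \frac{37277}{4}$ ($p = \frac{1}{2} + \frac{1}{4} \cdot 37275 = \frac{1}{2} + \frac{37275}{4} = \frac{37277}{4} \approx 9319.3$)
$\sqrt{-30014 + p} = \sqrt{-30014 + \frac{37277}{4}} = \sqrt{- \frac{82779}{4}} = \frac{i \sqrt{82779}}{2}$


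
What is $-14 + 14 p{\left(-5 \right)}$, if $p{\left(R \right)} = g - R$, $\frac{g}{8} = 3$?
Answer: $392$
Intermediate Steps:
$g = 24$ ($g = 8 \cdot 3 = 24$)
$p{\left(R \right)} = 24 - R$
$-14 + 14 p{\left(-5 \right)} = -14 + 14 \left(24 - -5\right) = -14 + 14 \left(24 + 5\right) = -14 + 14 \cdot 29 = -14 + 406 = 392$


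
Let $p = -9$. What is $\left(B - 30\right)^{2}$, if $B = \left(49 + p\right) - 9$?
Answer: $1$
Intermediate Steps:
$B = 31$ ($B = \left(49 - 9\right) - 9 = 40 - 9 = 31$)
$\left(B - 30\right)^{2} = \left(31 - 30\right)^{2} = 1^{2} = 1$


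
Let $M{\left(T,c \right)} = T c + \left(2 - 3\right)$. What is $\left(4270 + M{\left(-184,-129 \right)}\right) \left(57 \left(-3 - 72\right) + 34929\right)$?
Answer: $858465270$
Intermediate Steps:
$M{\left(T,c \right)} = -1 + T c$ ($M{\left(T,c \right)} = T c + \left(2 - 3\right) = T c - 1 = -1 + T c$)
$\left(4270 + M{\left(-184,-129 \right)}\right) \left(57 \left(-3 - 72\right) + 34929\right) = \left(4270 - -23735\right) \left(57 \left(-3 - 72\right) + 34929\right) = \left(4270 + \left(-1 + 23736\right)\right) \left(57 \left(-75\right) + 34929\right) = \left(4270 + 23735\right) \left(-4275 + 34929\right) = 28005 \cdot 30654 = 858465270$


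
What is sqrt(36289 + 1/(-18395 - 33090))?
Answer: 2*sqrt(24047860464635)/51485 ≈ 190.50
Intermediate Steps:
sqrt(36289 + 1/(-18395 - 33090)) = sqrt(36289 + 1/(-51485)) = sqrt(36289 - 1/51485) = sqrt(1868339164/51485) = 2*sqrt(24047860464635)/51485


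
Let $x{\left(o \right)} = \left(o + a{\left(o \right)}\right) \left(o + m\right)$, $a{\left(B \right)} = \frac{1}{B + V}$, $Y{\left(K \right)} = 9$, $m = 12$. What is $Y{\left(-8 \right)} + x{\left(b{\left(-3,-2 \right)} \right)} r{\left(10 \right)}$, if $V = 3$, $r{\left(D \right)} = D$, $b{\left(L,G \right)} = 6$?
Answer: $1109$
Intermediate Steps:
$a{\left(B \right)} = \frac{1}{3 + B}$ ($a{\left(B \right)} = \frac{1}{B + 3} = \frac{1}{3 + B}$)
$x{\left(o \right)} = \left(12 + o\right) \left(o + \frac{1}{3 + o}\right)$ ($x{\left(o \right)} = \left(o + \frac{1}{3 + o}\right) \left(o + 12\right) = \left(o + \frac{1}{3 + o}\right) \left(12 + o\right) = \left(12 + o\right) \left(o + \frac{1}{3 + o}\right)$)
$Y{\left(-8 \right)} + x{\left(b{\left(-3,-2 \right)} \right)} r{\left(10 \right)} = 9 + \frac{12 + 6 + 6 \left(3 + 6\right) \left(12 + 6\right)}{3 + 6} \cdot 10 = 9 + \frac{12 + 6 + 6 \cdot 9 \cdot 18}{9} \cdot 10 = 9 + \frac{12 + 6 + 972}{9} \cdot 10 = 9 + \frac{1}{9} \cdot 990 \cdot 10 = 9 + 110 \cdot 10 = 9 + 1100 = 1109$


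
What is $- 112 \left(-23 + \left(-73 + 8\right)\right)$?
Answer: $9856$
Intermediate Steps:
$- 112 \left(-23 + \left(-73 + 8\right)\right) = - 112 \left(-23 - 65\right) = \left(-112\right) \left(-88\right) = 9856$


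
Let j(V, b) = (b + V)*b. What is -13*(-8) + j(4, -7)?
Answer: 125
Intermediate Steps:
j(V, b) = b*(V + b) (j(V, b) = (V + b)*b = b*(V + b))
-13*(-8) + j(4, -7) = -13*(-8) - 7*(4 - 7) = 104 - 7*(-3) = 104 + 21 = 125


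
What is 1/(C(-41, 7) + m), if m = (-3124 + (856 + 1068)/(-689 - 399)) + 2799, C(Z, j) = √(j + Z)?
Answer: -24175632/7902347617 - 73984*I*√34/7902347617 ≈ -0.0030593 - 5.4591e-5*I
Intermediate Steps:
C(Z, j) = √(Z + j)
m = -88881/272 (m = (-3124 + 1924/(-1088)) + 2799 = (-3124 + 1924*(-1/1088)) + 2799 = (-3124 - 481/272) + 2799 = -850209/272 + 2799 = -88881/272 ≈ -326.77)
1/(C(-41, 7) + m) = 1/(√(-41 + 7) - 88881/272) = 1/(√(-34) - 88881/272) = 1/(I*√34 - 88881/272) = 1/(-88881/272 + I*√34)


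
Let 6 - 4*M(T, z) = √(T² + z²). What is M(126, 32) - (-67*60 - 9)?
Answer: 3998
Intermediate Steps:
M(T, z) = 3/2 - √(T² + z²)/4
M(126, 32) - (-67*60 - 9) = (3/2 - √(126² + 32²)/4) - (-67*60 - 9) = (3/2 - √(15876 + 1024)/4) - (-4020 - 9) = (3/2 - √16900/4) - 1*(-4029) = (3/2 - ¼*130) + 4029 = (3/2 - 65/2) + 4029 = -31 + 4029 = 3998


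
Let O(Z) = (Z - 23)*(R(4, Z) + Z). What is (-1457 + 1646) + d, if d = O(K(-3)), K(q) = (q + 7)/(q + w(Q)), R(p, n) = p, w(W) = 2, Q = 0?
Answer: 189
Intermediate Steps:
K(q) = (7 + q)/(2 + q) (K(q) = (q + 7)/(q + 2) = (7 + q)/(2 + q))
O(Z) = (-23 + Z)*(4 + Z) (O(Z) = (Z - 23)*(4 + Z) = (-23 + Z)*(4 + Z))
d = 0 (d = -92 + ((7 - 3)/(2 - 3))**2 - 19*(7 - 3)/(2 - 3) = -92 + (4/(-1))**2 - 19*4/(-1) = -92 + (-1*4)**2 - (-19)*4 = -92 + (-4)**2 - 19*(-4) = -92 + 16 + 76 = 0)
(-1457 + 1646) + d = (-1457 + 1646) + 0 = 189 + 0 = 189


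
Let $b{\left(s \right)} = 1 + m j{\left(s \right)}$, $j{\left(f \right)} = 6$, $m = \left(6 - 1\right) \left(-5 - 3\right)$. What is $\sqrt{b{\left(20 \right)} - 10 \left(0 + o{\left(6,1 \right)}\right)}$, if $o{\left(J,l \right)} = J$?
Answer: $i \sqrt{299} \approx 17.292 i$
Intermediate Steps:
$m = -40$ ($m = 5 \left(-8\right) = -40$)
$b{\left(s \right)} = -239$ ($b{\left(s \right)} = 1 - 240 = -239$)
$\sqrt{b{\left(20 \right)} - 10 \left(0 + o{\left(6,1 \right)}\right)} = \sqrt{-239 - 10 \left(0 + 6\right)} = \sqrt{-239 - 60} = \sqrt{-299} = i \sqrt{299}$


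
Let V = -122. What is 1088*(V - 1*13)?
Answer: -146880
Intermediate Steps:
1088*(V - 1*13) = 1088*(-122 - 1*13) = 1088*(-122 - 13) = 1088*(-135) = -146880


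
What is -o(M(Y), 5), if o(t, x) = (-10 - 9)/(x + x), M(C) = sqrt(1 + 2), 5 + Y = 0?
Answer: 19/10 ≈ 1.9000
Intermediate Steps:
Y = -5 (Y = -5 + 0 = -5)
M(C) = sqrt(3)
o(t, x) = -19/(2*x) (o(t, x) = -19*1/(2*x) = -19/(2*x))
-o(M(Y), 5) = -(-19)/(2*5) = -1*(-19/10) = 19/10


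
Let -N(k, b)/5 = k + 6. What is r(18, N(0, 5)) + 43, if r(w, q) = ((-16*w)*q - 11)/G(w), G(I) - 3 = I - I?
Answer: 8758/3 ≈ 2919.3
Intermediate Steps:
G(I) = 3 (G(I) = 3 + (I - I) = 3 + 0 = 3)
N(k, b) = -30 - 5*k (N(k, b) = -5*(k + 6) = -5*(6 + k) = -30 - 5*k)
r(w, q) = -11/3 - 16*q*w/3 (r(w, q) = ((-16*w)*q - 11)/3 = (-16*q*w - 11)*(⅓) = (-11 - 16*q*w)*(⅓) = -11/3 - 16*q*w/3)
r(18, N(0, 5)) + 43 = (-11/3 - 16/3*(-30 - 5*0)*18) + 43 = (-11/3 - 16/3*(-30 + 0)*18) + 43 = (-11/3 - 16/3*(-30)*18) + 43 = (-11/3 + 2880) + 43 = 8629/3 + 43 = 8758/3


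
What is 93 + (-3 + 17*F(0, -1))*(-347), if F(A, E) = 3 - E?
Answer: -22462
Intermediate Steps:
93 + (-3 + 17*F(0, -1))*(-347) = 93 + (-3 + 17*(3 - 1*(-1)))*(-347) = 93 + (-3 + 17*(3 + 1))*(-347) = 93 + (-3 + 17*4)*(-347) = 93 + (-3 + 68)*(-347) = 93 + 65*(-347) = 93 - 22555 = -22462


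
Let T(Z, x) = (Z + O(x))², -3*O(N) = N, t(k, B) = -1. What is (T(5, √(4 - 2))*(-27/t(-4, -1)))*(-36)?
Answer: -24516 + 3240*√2 ≈ -19934.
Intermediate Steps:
O(N) = -N/3
T(Z, x) = (Z - x/3)²
(T(5, √(4 - 2))*(-27/t(-4, -1)))*(-36) = (((-√(4 - 2) + 3*5)²/9)*(-27/(-1)))*(-36) = (((-√2 + 15)²/9)*(-27*(-1)))*(-36) = (((15 - √2)²/9)*27)*(-36) = (3*(15 - √2)²)*(-36) = -108*(15 - √2)²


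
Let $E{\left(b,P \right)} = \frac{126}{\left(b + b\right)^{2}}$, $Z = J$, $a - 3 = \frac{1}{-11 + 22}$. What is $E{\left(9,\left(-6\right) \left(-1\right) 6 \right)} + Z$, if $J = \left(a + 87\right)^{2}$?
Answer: $\frac{17678305}{2178} \approx 8116.8$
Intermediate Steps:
$a = \frac{34}{11}$ ($a = 3 + \frac{1}{-11 + 22} = 3 + \frac{1}{11} = \frac{34}{11} \approx 3.0909$)
$J = \frac{982081}{121}$ ($J = \left(\frac{34}{11} + 87\right)^{2} = \left(\frac{991}{11}\right)^{2} = \frac{982081}{121} \approx 8116.4$)
$Z = \frac{982081}{121} \approx 8116.4$
$E{\left(b,P \right)} = \frac{63}{2 b^{2}}$ ($E{\left(b,P \right)} = \frac{126}{\left(2 b\right)^{2}} = \frac{126}{4 b^{2}} = 126 \frac{1}{4 b^{2}} = \frac{63}{2 b^{2}}$)
$E{\left(9,\left(-6\right) \left(-1\right) 6 \right)} + Z = \frac{63}{2 \cdot 81} + \frac{982081}{121} = \frac{63}{2} \cdot \frac{1}{81} + \frac{982081}{121} = \frac{7}{18} + \frac{982081}{121} = \frac{17678305}{2178}$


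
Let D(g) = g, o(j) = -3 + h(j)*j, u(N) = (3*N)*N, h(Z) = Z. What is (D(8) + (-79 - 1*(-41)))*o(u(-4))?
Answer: -69030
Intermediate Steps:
u(N) = 3*N**2
o(j) = -3 + j**2 (o(j) = -3 + j*j = -3 + j**2)
(D(8) + (-79 - 1*(-41)))*o(u(-4)) = (8 + (-79 - 1*(-41)))*(-3 + (3*(-4)**2)**2) = (8 + (-79 + 41))*(-3 + (3*16)**2) = (8 - 38)*(-3 + 48**2) = -30*(-3 + 2304) = -30*2301 = -69030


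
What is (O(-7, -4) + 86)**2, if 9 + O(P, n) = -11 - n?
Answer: 4900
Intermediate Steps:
O(P, n) = -20 - n (O(P, n) = -9 + (-11 - n) = -20 - n)
(O(-7, -4) + 86)**2 = ((-20 - 1*(-4)) + 86)**2 = ((-20 + 4) + 86)**2 = (-16 + 86)**2 = 70**2 = 4900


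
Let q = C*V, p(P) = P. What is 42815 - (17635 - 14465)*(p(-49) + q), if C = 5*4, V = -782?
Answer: 49776945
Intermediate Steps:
C = 20
q = -15640 (q = 20*(-782) = -15640)
42815 - (17635 - 14465)*(p(-49) + q) = 42815 - (17635 - 14465)*(-49 - 15640) = 42815 - 3170*(-15689) = 42815 - 1*(-49734130) = 42815 + 49734130 = 49776945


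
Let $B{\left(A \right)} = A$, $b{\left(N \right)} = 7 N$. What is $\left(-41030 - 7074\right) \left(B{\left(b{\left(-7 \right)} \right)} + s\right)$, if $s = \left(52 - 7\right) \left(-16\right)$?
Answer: $36991976$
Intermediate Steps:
$s = -720$ ($s = 45 \left(-16\right) = -720$)
$\left(-41030 - 7074\right) \left(B{\left(b{\left(-7 \right)} \right)} + s\right) = \left(-41030 - 7074\right) \left(7 \left(-7\right) - 720\right) = - 48104 \left(-49 - 720\right) = \left(-48104\right) \left(-769\right) = 36991976$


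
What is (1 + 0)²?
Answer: 1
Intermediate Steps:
(1 + 0)² = 1² = 1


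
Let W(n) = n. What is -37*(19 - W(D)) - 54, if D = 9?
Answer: -424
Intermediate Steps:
-37*(19 - W(D)) - 54 = -37*(19 - 1*9) - 54 = -37*(19 - 9) - 54 = -37*10 - 54 = -370 - 54 = -424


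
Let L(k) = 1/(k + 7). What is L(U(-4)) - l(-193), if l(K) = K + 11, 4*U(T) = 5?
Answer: 6010/33 ≈ 182.12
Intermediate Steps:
U(T) = 5/4 (U(T) = (1/4)*5 = 5/4)
L(k) = 1/(7 + k)
l(K) = 11 + K
L(U(-4)) - l(-193) = 1/(7 + 5/4) - (11 - 193) = 1/(33/4) - 1*(-182) = 4/33 + 182 = 6010/33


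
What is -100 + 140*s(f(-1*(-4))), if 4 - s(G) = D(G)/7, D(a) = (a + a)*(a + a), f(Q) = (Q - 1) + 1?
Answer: -820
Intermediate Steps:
f(Q) = Q (f(Q) = (-1 + Q) + 1 = Q)
D(a) = 4*a² (D(a) = (2*a)*(2*a) = 4*a²)
s(G) = 4 - 4*G²/7
-100 + 140*s(f(-1*(-4))) = -100 + 140*(4 - 4*(-1*(-4))²/7) = -100 + 140*(4 - 4/7*4²) = -100 + 140*(4 - 4/7*16) = -100 + 140*(4 - 64/7) = -100 + 140*(-36/7) = -100 - 720 = -820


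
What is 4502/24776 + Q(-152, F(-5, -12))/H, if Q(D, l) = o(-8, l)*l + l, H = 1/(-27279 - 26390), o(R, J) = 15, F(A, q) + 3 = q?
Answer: 159564379531/12388 ≈ 1.2881e+7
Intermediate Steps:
F(A, q) = -3 + q
H = -1/53669 (H = 1/(-53669) = -1/53669 ≈ -1.8633e-5)
Q(D, l) = 16*l (Q(D, l) = 15*l + l = 16*l)
4502/24776 + Q(-152, F(-5, -12))/H = 4502/24776 + (16*(-3 - 12))/(-1/53669) = 4502*(1/24776) + (16*(-15))*(-53669) = 2251/12388 - 240*(-53669) = 2251/12388 + 12880560 = 159564379531/12388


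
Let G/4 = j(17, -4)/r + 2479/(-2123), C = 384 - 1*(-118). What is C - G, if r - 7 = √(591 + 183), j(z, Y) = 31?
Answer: 781697714/1539175 - 372*√86/725 ≈ 503.11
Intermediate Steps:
r = 7 + 3*√86 (r = 7 + √(591 + 183) = 7 + √774 = 7 + 3*√86 ≈ 34.821)
C = 502 (C = 384 + 118 = 502)
G = -9916/2123 + 124/(7 + 3*√86) (G = 4*(31/(7 + 3*√86) + 2479/(-2123)) = 4*(31/(7 + 3*√86) + 2479*(-1/2123)) = 4*(31/(7 + 3*√86) - 2479/2123) = 4*(-2479/2123 + 31/(7 + 3*√86)) = -9916/2123 + 124/(7 + 3*√86) ≈ -1.1097)
C - G = 502 - (-9031864/1539175 + 372*√86/725) = 502 + (9031864/1539175 - 372*√86/725) = 781697714/1539175 - 372*√86/725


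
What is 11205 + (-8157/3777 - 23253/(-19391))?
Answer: 273527230543/24413269 ≈ 11204.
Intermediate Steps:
11205 + (-8157/3777 - 23253/(-19391)) = 11205 + (-8157*1/3777 - 23253*(-1/19391)) = 11205 + (-2719/1259 + 23253/19391) = 11205 - 23448602/24413269 = 273527230543/24413269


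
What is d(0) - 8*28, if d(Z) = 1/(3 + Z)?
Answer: -671/3 ≈ -223.67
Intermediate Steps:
d(0) - 8*28 = 1/(3 + 0) - 8*28 = 1/3 - 224 = ⅓ - 224 = -671/3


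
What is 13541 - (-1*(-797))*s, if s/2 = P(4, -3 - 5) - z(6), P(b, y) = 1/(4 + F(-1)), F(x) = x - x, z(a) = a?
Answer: 45413/2 ≈ 22707.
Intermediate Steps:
F(x) = 0
P(b, y) = ¼ (P(b, y) = 1/(4 + 0) = 1/4 = ¼)
s = -23/2 (s = 2*(¼ - 1*6) = 2*(¼ - 6) = 2*(-23/4) = -23/2 ≈ -11.500)
13541 - (-1*(-797))*s = 13541 - (-1*(-797))*(-23)/2 = 13541 - 797*(-23)/2 = 13541 - 1*(-18331/2) = 13541 + 18331/2 = 45413/2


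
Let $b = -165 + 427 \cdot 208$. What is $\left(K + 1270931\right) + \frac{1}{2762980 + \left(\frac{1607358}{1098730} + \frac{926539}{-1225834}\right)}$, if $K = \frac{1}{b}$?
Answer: $\frac{209640947658585376152643218692}{164950691781587671533501} \approx 1.2709 \cdot 10^{6}$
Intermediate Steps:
$b = 88651$ ($b = -165 + 88816 = 88651$)
$K = \frac{1}{88651} \approx 1.128 \cdot 10^{-5}$
$\left(K + 1270931\right) + \frac{1}{2762980 + \left(\frac{1607358}{1098730} + \frac{926539}{-1225834}\right)} = \left(\frac{1}{88651} + 1270931\right) + \frac{1}{2762980 + \left(\frac{1607358}{1098730} + \frac{926539}{-1225834}\right)} = \frac{112669304082}{88651} + \frac{1}{2762980 + \left(1607358 \cdot \frac{1}{1098730} + 926539 \left(- \frac{1}{1225834}\right)\right)} = \frac{112669304082}{88651} + \frac{1}{2762980 + \left(\frac{803679}{549365} - \frac{926539}{1225834}\right)} = \frac{112669304082}{88651} + \frac{1}{2762980 + \frac{476168945551}{673430295410}} = \frac{112669304082}{88651} + \frac{1}{\frac{1860674913780867351}{673430295410}} = \frac{112669304082}{88651} + \frac{673430295410}{1860674913780867351} = \frac{209640947658585376152643218692}{164950691781587671533501}$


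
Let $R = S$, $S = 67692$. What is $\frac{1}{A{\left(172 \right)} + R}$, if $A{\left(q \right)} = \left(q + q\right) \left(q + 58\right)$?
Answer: $\frac{1}{146812} \approx 6.8114 \cdot 10^{-6}$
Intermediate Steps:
$R = 67692$
$A{\left(q \right)} = 2 q \left(58 + q\right)$
$\frac{1}{A{\left(172 \right)} + R} = \frac{1}{2 \cdot 172 \left(58 + 172\right) + 67692} = \frac{1}{2 \cdot 172 \cdot 230 + 67692} = \frac{1}{79120 + 67692} = \frac{1}{146812}$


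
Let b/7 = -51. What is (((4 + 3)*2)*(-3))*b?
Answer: 14994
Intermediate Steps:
b = -357 (b = 7*(-51) = -357)
(((4 + 3)*2)*(-3))*b = (((4 + 3)*2)*(-3))*(-357) = ((7*2)*(-3))*(-357) = (14*(-3))*(-357) = -42*(-357) = 14994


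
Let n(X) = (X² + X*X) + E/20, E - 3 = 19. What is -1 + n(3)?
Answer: 181/10 ≈ 18.100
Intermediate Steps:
E = 22 (E = 3 + 19 = 22)
n(X) = 11/10 + 2*X² (n(X) = (X² + X*X) + 22/20 = (X² + X²) + 22*(1/20) = 2*X² + 11/10 = 11/10 + 2*X²)
-1 + n(3) = -1 + (11/10 + 2*3²) = -1 + (11/10 + 2*9) = -1 + (11/10 + 18) = -1 + 191/10 = 181/10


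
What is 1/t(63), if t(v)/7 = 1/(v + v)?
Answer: 18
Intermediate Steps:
t(v) = 7/(2*v) (t(v) = 7/(v + v) = 7/((2*v)) = 7*(1/(2*v)) = 7/(2*v))
1/t(63) = 1/((7/2)/63) = 1/((7/2)*(1/63)) = 1/(1/18) = 18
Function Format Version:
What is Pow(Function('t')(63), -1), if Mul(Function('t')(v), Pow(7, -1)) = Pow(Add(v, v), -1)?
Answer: 18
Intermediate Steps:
Function('t')(v) = Mul(Rational(7, 2), Pow(v, -1)) (Function('t')(v) = Mul(7, Pow(Add(v, v), -1)) = Mul(7, Pow(Mul(2, v), -1)) = Mul(7, Mul(Rational(1, 2), Pow(v, -1))) = Mul(Rational(7, 2), Pow(v, -1)))
Pow(Function('t')(63), -1) = Pow(Mul(Rational(7, 2), Pow(63, -1)), -1) = Pow(Mul(Rational(7, 2), Rational(1, 63)), -1) = Pow(Rational(1, 18), -1) = 18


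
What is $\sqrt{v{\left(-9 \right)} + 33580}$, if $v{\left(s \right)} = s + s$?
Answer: $\sqrt{33562} \approx 183.2$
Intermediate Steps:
$v{\left(s \right)} = 2 s$
$\sqrt{v{\left(-9 \right)} + 33580} = \sqrt{2 \left(-9\right) + 33580} = \sqrt{-18 + 33580} = \sqrt{33562}$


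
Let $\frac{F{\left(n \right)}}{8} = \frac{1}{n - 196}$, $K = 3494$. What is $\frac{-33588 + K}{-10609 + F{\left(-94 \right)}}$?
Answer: $\frac{4363630}{1538309} \approx 2.8366$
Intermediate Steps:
$F{\left(n \right)} = \frac{8}{-196 + n}$ ($F{\left(n \right)} = \frac{8}{n - 196} = \frac{8}{-196 + n}$)
$\frac{-33588 + K}{-10609 + F{\left(-94 \right)}} = \frac{-33588 + 3494}{-10609 + \frac{8}{-196 - 94}} = - \frac{30094}{-10609 + \frac{8}{-290}} = - \frac{30094}{-10609 + 8 \left(- \frac{1}{290}\right)} = - \frac{30094}{-10609 - \frac{4}{145}} = - \frac{30094}{- \frac{1538309}{145}} = \left(-30094\right) \left(- \frac{145}{1538309}\right) = \frac{4363630}{1538309}$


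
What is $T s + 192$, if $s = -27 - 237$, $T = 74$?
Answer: $-19344$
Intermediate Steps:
$s = -264$
$T s + 192 = 74 \left(-264\right) + 192 = -19536 + 192 = -19344$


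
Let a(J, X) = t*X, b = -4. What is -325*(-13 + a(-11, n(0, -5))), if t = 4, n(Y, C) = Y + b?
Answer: 9425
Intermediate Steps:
n(Y, C) = -4 + Y (n(Y, C) = Y - 4 = -4 + Y)
a(J, X) = 4*X
-325*(-13 + a(-11, n(0, -5))) = -325*(-13 + 4*(-4 + 0)) = -325*(-13 + 4*(-4)) = -325*(-13 - 16) = -325*(-29) = 9425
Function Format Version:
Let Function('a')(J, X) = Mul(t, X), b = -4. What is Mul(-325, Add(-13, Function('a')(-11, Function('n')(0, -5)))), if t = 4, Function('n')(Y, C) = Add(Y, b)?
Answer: 9425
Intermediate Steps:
Function('n')(Y, C) = Add(-4, Y) (Function('n')(Y, C) = Add(Y, -4) = Add(-4, Y))
Function('a')(J, X) = Mul(4, X)
Mul(-325, Add(-13, Function('a')(-11, Function('n')(0, -5)))) = Mul(-325, Add(-13, Mul(4, Add(-4, 0)))) = Mul(-325, Add(-13, Mul(4, -4))) = Mul(-325, Add(-13, -16)) = Mul(-325, -29) = 9425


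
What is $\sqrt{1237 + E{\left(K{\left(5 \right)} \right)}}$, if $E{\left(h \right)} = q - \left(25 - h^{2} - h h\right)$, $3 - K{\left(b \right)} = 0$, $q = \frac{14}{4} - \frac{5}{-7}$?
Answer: $\frac{\sqrt{241906}}{14} \approx 35.131$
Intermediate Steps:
$q = \frac{59}{14}$ ($q = 14 \cdot \frac{1}{4} - - \frac{5}{7} = \frac{7}{2} + \frac{5}{7} = \frac{59}{14} \approx 4.2143$)
$K{\left(b \right)} = 3$ ($K{\left(b \right)} = 3 - 0 = 3 + 0 = 3$)
$E{\left(h \right)} = - \frac{291}{14} + 2 h^{2}$ ($E{\left(h \right)} = \frac{59}{14} - \left(25 - h^{2} - h h\right) = \frac{59}{14} + \left(\left(h^{2} + h^{2}\right) - 25\right) = \frac{59}{14} + \left(2 h^{2} - 25\right) = \frac{59}{14} + \left(-25 + 2 h^{2}\right) = - \frac{291}{14} + 2 h^{2}$)
$\sqrt{1237 + E{\left(K{\left(5 \right)} \right)}} = \sqrt{1237 - \left(\frac{291}{14} - 2 \cdot 3^{2}\right)} = \sqrt{1237 + \left(- \frac{291}{14} + 2 \cdot 9\right)} = \sqrt{1237 + \left(- \frac{291}{14} + 18\right)} = \sqrt{1237 - \frac{39}{14}} = \sqrt{\frac{17279}{14}} = \frac{\sqrt{241906}}{14}$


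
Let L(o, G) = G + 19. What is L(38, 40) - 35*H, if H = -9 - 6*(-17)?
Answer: -3196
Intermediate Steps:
H = 93 (H = -9 + 102 = 93)
L(o, G) = 19 + G
L(38, 40) - 35*H = (19 + 40) - 35*93 = 59 - 3255 = -3196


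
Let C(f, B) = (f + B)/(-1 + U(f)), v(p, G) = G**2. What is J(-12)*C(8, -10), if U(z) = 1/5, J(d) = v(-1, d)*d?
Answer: -4320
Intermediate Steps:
J(d) = d**3 (J(d) = d**2*d = d**3)
U(z) = 1/5
C(f, B) = -5*B/4 - 5*f/4 (C(f, B) = (f + B)/(-1 + 1/5) = (B + f)/(-4/5) = (B + f)*(-5/4) = -5*B/4 - 5*f/4)
J(-12)*C(8, -10) = (-12)**3*(-5/4*(-10) - 5/4*8) = -1728*(25/2 - 10) = -1728*5/2 = -4320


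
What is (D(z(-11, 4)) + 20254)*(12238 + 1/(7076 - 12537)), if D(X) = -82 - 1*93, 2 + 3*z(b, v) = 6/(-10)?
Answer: 1341914045643/5461 ≈ 2.4573e+8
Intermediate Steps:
z(b, v) = -13/15 (z(b, v) = -2/3 + (6/(-10))/3 = -2/3 + (6*(-1/10))/3 = -2/3 + (1/3)*(-3/5) = -2/3 - 1/5 = -13/15)
D(X) = -175 (D(X) = -82 - 93 = -175)
(D(z(-11, 4)) + 20254)*(12238 + 1/(7076 - 12537)) = (-175 + 20254)*(12238 + 1/(7076 - 12537)) = 20079*(12238 + 1/(-5461)) = 20079*(12238 - 1/5461) = 20079*(66831717/5461) = 1341914045643/5461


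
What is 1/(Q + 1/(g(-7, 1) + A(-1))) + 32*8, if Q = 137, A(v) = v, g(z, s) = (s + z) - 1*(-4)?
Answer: 104963/410 ≈ 256.01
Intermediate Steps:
g(z, s) = 4 + s + z (g(z, s) = (s + z) + 4 = 4 + s + z)
1/(Q + 1/(g(-7, 1) + A(-1))) + 32*8 = 1/(137 + 1/((4 + 1 - 7) - 1)) + 32*8 = 1/(137 + 1/(-2 - 1)) + 256 = 1/(137 + 1/(-3)) + 256 = 1/(137 - 1/3) + 256 = 1/(410/3) + 256 = 3/410 + 256 = 104963/410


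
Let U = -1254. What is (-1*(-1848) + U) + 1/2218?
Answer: 1317493/2218 ≈ 594.00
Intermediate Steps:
(-1*(-1848) + U) + 1/2218 = (-1*(-1848) - 1254) + 1/2218 = (1848 - 1254) + 1/2218 = 594 + 1/2218 = 1317493/2218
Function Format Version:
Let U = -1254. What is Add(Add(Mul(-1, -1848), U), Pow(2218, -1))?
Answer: Rational(1317493, 2218) ≈ 594.00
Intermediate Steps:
Add(Add(Mul(-1, -1848), U), Pow(2218, -1)) = Add(Add(Mul(-1, -1848), -1254), Pow(2218, -1)) = Add(Add(1848, -1254), Rational(1, 2218)) = Add(594, Rational(1, 2218)) = Rational(1317493, 2218)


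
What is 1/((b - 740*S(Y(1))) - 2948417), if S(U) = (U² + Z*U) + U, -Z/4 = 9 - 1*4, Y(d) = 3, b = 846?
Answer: -1/2912051 ≈ -3.4340e-7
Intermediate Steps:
Z = -20 (Z = -4*(9 - 1*4) = -4*(9 - 4) = -4*5 = -20)
S(U) = U² - 19*U (S(U) = (U² - 20*U) + U = U² - 19*U)
1/((b - 740*S(Y(1))) - 2948417) = 1/((846 - 2220*(-19 + 3)) - 2948417) = 1/((846 - 2220*(-16)) - 2948417) = 1/((846 - 740*(-48)) - 2948417) = 1/((846 + 35520) - 2948417) = 1/(36366 - 2948417) = 1/(-2912051) = -1/2912051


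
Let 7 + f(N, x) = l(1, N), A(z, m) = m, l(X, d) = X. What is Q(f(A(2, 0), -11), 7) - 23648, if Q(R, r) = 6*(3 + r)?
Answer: -23588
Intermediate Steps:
f(N, x) = -6 (f(N, x) = -7 + 1 = -6)
Q(R, r) = 18 + 6*r
Q(f(A(2, 0), -11), 7) - 23648 = (18 + 6*7) - 23648 = (18 + 42) - 23648 = 60 - 23648 = -23588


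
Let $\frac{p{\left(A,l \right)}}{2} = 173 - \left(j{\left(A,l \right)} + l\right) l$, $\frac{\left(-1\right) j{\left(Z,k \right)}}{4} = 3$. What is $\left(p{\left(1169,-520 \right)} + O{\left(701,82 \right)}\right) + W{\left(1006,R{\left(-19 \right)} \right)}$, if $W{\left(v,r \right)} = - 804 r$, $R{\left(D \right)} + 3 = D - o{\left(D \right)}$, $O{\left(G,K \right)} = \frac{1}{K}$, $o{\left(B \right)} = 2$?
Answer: $- \frac{43758315}{82} \approx -5.3364 \cdot 10^{5}$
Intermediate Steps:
$j{\left(Z,k \right)} = -12$ ($j{\left(Z,k \right)} = \left(-4\right) 3 = -12$)
$p{\left(A,l \right)} = 346 - 2 l \left(-12 + l\right)$ ($p{\left(A,l \right)} = 2 \left(173 - \left(-12 + l\right) l\right) = 2 \left(173 - l \left(-12 + l\right)\right) = 346 - 2 l \left(-12 + l\right)$)
$R{\left(D \right)} = -5 + D$ ($R{\left(D \right)} = -3 + \left(D - 2\right) = -3 + \left(-2 + D\right) = -5 + D$)
$\left(p{\left(1169,-520 \right)} + O{\left(701,82 \right)}\right) + W{\left(1006,R{\left(-19 \right)} \right)} = \left(\left(346 - 2 \left(-520\right)^{2} + 24 \left(-520\right)\right) + \frac{1}{82}\right) - 804 \left(-5 - 19\right) = \left(\left(346 - 540800 - 12480\right) + \frac{1}{82}\right) - -19296 = \left(\left(346 - 540800 - 12480\right) + \frac{1}{82}\right) + 19296 = \left(-552934 + \frac{1}{82}\right) + 19296 = - \frac{45340587}{82} + 19296 = - \frac{43758315}{82}$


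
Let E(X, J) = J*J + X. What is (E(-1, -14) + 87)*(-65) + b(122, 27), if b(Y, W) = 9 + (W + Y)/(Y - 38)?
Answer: -1538815/84 ≈ -18319.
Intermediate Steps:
E(X, J) = X + J² (E(X, J) = J² + X = X + J²)
b(Y, W) = 9 + (W + Y)/(-38 + Y)
(E(-1, -14) + 87)*(-65) + b(122, 27) = ((-1 + (-14)²) + 87)*(-65) + (-342 + 27 + 10*122)/(-38 + 122) = ((-1 + 196) + 87)*(-65) + (-342 + 27 + 1220)/84 = (195 + 87)*(-65) + (1/84)*905 = 282*(-65) + 905/84 = -18330 + 905/84 = -1538815/84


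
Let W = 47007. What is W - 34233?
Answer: 12774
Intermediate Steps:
W - 34233 = 47007 - 34233 = 12774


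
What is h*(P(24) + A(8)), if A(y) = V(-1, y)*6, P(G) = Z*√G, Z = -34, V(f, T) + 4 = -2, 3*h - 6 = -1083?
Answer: 12924 + 24412*√6 ≈ 72721.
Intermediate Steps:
h = -359 (h = 2 + (⅓)*(-1083) = 2 - 361 = -359)
V(f, T) = -6 (V(f, T) = -4 - 2 = -6)
P(G) = -34*√G
A(y) = -36 (A(y) = -6*6 = -36)
h*(P(24) + A(8)) = -359*(-68*√6 - 36) = -359*(-36 - 68*√6) = 12924 + 24412*√6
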